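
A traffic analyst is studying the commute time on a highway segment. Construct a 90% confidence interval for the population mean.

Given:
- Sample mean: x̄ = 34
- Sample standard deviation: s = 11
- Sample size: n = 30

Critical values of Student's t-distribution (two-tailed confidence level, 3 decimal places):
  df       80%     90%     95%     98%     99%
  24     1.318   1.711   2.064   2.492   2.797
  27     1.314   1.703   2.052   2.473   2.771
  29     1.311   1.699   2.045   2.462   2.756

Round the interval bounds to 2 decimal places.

The population standard deviation σ is unknown (only the sample standard deviation s is given), so use a t-interval with df = n - 1 = 30 - 1 = 29.

For 90% confidence with df = 29, t* = 1.699 (from t-table)

Standard error: SE = s/√n = 11/√30 = 2.008316

Margin of error: E = t* × SE = 1.699 × 2.008316 = 3.4121

T-interval: x̄ ± E = 34 ± 3.4121 = (30.5879, 37.4121)

Rounded to 2 decimal places:

(30.59, 37.41)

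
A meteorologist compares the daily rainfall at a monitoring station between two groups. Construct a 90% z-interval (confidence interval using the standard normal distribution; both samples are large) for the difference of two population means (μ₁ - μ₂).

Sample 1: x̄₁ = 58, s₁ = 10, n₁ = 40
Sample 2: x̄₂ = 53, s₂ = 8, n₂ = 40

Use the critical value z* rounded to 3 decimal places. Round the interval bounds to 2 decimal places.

Both samples are large (n₁ = 40 ≥ 30, n₂ = 40 ≥ 30), so a z-interval for the difference of means applies.

Point estimate: x̄₁ - x̄₂ = 58 - 53 = 5

Standard error: SE = √(s₁²/n₁ + s₂²/n₂)
= √(10²/40 + 8²/40)
= √(2.500000 + 1.600000)
= 2.024846

For 90% confidence, z* = 1.645 (from standard normal table)
Margin of error: E = z* × SE = 1.645 × 2.024846 = 3.3309

Z-interval: (x̄₁ - x̄₂) ± E = 5 ± 3.3309 = (1.6691, 8.3309)

Rounded to 2 decimal places:

(1.67, 8.33)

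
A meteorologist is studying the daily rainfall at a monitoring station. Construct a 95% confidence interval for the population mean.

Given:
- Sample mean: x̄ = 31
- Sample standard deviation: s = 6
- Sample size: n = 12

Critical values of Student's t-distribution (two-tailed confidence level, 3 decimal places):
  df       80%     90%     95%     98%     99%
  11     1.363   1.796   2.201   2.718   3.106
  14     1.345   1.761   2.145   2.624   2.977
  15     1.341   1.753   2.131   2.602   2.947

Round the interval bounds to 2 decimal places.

The population standard deviation σ is unknown (only the sample standard deviation s is given), so use a t-interval with df = n - 1 = 12 - 1 = 11.

For 95% confidence with df = 11, t* = 2.201 (from t-table)

Standard error: SE = s/√n = 6/√12 = 1.732051

Margin of error: E = t* × SE = 2.201 × 1.732051 = 3.8122

T-interval: x̄ ± E = 31 ± 3.8122 = (27.1878, 34.8122)

Rounded to 2 decimal places:

(27.19, 34.81)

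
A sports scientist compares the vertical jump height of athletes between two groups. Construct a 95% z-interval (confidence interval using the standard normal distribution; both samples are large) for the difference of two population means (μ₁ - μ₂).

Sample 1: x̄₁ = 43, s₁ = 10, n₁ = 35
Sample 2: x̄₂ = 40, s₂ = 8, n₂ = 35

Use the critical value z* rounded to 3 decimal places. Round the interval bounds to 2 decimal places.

Both samples are large (n₁ = 35 ≥ 30, n₂ = 35 ≥ 30), so a z-interval for the difference of means applies.

Point estimate: x̄₁ - x̄₂ = 43 - 40 = 3

Standard error: SE = √(s₁²/n₁ + s₂²/n₂)
= √(10²/35 + 8²/35)
= √(2.857143 + 1.828571)
= 2.164651

For 95% confidence, z* = 1.96 (from standard normal table)
Margin of error: E = z* × SE = 1.96 × 2.164651 = 4.2427

Z-interval: (x̄₁ - x̄₂) ± E = 3 ± 4.2427 = (-1.2427, 7.2427)

Rounded to 2 decimal places:

(-1.24, 7.24)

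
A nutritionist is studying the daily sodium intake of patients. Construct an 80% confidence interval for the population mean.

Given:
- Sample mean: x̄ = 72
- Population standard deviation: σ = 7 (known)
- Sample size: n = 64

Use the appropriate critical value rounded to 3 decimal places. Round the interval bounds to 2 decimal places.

The population standard deviation σ is known, so use a z-interval (standard normal critical value).

For 80% confidence, z* = 1.282 (from standard normal table)

Standard error: SE = σ/√n = 7/√64 = 0.875000

Margin of error: E = z* × SE = 1.282 × 0.875000 = 1.1218

Z-interval: x̄ ± E = 72 ± 1.1218 = (70.8782, 73.1218)

Rounded to 2 decimal places:

(70.88, 73.12)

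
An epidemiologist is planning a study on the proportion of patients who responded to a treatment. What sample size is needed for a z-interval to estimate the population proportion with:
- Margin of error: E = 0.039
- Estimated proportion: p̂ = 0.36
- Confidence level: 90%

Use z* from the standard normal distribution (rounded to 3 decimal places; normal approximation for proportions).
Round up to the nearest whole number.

Using z* for proportion z-interval (normal approximation).

For 90% confidence, z* = 1.645 (from standard normal table)

Sample size formula for proportion z-interval: n = z*²p̂(1-p̂)/E²

n = 1.645² × 0.36 × 0.64 / 0.039²
  = 2.706025 × 0.2304 / 0.001521
  = 409.9067

Round up to the nearest whole number: n = 410

410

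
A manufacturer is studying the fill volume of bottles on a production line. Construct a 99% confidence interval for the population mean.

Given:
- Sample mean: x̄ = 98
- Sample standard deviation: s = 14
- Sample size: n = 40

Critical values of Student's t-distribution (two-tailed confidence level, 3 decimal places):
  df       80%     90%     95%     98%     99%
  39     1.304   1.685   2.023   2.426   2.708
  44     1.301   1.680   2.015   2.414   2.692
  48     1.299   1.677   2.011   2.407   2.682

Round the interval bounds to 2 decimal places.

The population standard deviation σ is unknown (only the sample standard deviation s is given), so use a t-interval with df = n - 1 = 40 - 1 = 39.

For 99% confidence with df = 39, t* = 2.708 (from t-table)

Standard error: SE = s/√n = 14/√40 = 2.213594

Margin of error: E = t* × SE = 2.708 × 2.213594 = 5.9944

T-interval: x̄ ± E = 98 ± 5.9944 = (92.0056, 103.9944)

Rounded to 2 decimal places:

(92.01, 103.99)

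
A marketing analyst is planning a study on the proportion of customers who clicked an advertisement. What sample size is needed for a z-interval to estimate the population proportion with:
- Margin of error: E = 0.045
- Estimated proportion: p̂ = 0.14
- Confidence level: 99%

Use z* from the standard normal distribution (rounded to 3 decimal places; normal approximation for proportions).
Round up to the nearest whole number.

Using z* for proportion z-interval (normal approximation).

For 99% confidence, z* = 2.576 (from standard normal table)

Sample size formula for proportion z-interval: n = z*²p̂(1-p̂)/E²

n = 2.576² × 0.14 × 0.86 / 0.045²
  = 6.635776 × 0.1204 / 0.002025
  = 394.5419

Round up to the nearest whole number: n = 395

395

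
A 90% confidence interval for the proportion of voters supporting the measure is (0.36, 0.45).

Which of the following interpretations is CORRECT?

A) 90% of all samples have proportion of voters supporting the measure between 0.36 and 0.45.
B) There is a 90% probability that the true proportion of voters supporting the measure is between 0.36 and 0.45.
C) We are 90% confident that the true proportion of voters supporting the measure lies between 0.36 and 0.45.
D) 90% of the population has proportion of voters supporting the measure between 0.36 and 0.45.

A confidence interval represents our confidence in the procedure, not a probability statement about the parameter.

Key concept: If we repeated this sampling process many times and computed a 90% CI each time, about 90% of those intervals would contain the true population parameter.

For this specific interval (0.36, 0.45):
- Midpoint (point estimate): 0.405
- Margin of error: 0.045

The correct interpretation is the one stating confidence that the true parameter lies in the interval — option C.

C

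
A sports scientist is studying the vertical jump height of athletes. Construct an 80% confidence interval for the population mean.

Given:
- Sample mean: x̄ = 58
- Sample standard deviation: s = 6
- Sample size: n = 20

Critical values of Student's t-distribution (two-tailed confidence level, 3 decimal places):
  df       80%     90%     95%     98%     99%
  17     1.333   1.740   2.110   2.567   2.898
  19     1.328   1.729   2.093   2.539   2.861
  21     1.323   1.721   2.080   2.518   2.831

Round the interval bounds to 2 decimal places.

The population standard deviation σ is unknown (only the sample standard deviation s is given), so use a t-interval with df = n - 1 = 20 - 1 = 19.

For 80% confidence with df = 19, t* = 1.328 (from t-table)

Standard error: SE = s/√n = 6/√20 = 1.341641

Margin of error: E = t* × SE = 1.328 × 1.341641 = 1.7817

T-interval: x̄ ± E = 58 ± 1.7817 = (56.2183, 59.7817)

Rounded to 2 decimal places:

(56.22, 59.78)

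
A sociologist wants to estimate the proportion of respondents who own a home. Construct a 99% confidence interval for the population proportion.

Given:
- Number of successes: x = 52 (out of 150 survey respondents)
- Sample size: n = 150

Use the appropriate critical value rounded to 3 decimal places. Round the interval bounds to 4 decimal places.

Sample proportion: p̂ = 52/150 = 0.346667

Check conditions for normal approximation:
  np̂ = 52 ≥ 10 ✓
  n(1-p̂) = 98 ≥ 10 ✓

The sample is large enough, so use a z-interval (normal approximation) for the proportion.

For 99% confidence, z* = 2.576 (from standard normal table)

Standard error: SE = √(p̂(1-p̂)/n) = √(0.346667×0.653333/150) = 0.03885777

Margin of error: E = z* × SE = 2.576 × 0.03885777 = 0.100098

Z-interval: p̂ ± E = 0.346667 ± 0.100098 = (0.246569, 0.446764)

Rounded to 4 decimal places:

(0.2466, 0.4468)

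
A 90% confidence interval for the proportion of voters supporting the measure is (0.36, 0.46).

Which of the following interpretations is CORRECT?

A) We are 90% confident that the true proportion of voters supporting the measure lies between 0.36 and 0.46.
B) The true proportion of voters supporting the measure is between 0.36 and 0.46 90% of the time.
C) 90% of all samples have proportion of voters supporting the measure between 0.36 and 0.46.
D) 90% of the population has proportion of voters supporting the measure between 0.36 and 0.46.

A confidence interval represents our confidence in the procedure, not a probability statement about the parameter.

Key concept: If we repeated this sampling process many times and computed a 90% CI each time, about 90% of those intervals would contain the true population parameter.

For this specific interval (0.36, 0.46):
- Midpoint (point estimate): 0.41
- Margin of error: 0.05

The correct interpretation is the one stating confidence that the true parameter lies in the interval — option A.

A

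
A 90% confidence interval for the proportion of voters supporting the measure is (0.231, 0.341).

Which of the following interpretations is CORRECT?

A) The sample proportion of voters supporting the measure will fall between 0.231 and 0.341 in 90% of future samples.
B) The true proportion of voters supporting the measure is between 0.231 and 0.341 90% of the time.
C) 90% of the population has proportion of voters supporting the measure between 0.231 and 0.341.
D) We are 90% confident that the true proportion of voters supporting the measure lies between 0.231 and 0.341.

A confidence interval represents our confidence in the procedure, not a probability statement about the parameter.

Key concept: If we repeated this sampling process many times and computed a 90% CI each time, about 90% of those intervals would contain the true population parameter.

For this specific interval (0.231, 0.341):
- Midpoint (point estimate): 0.286
- Margin of error: 0.055

The correct interpretation is the one stating confidence that the true parameter lies in the interval — option D.

D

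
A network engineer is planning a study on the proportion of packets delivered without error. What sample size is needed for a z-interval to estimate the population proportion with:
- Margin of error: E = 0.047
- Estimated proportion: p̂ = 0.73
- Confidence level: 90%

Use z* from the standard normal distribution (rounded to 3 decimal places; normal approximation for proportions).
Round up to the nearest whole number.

Using z* for proportion z-interval (normal approximation).

For 90% confidence, z* = 1.645 (from standard normal table)

Sample size formula for proportion z-interval: n = z*²p̂(1-p̂)/E²

n = 1.645² × 0.73 × 0.27 / 0.047²
  = 2.706025 × 0.1971 / 0.002209
  = 241.4475

Round up to the nearest whole number: n = 242

242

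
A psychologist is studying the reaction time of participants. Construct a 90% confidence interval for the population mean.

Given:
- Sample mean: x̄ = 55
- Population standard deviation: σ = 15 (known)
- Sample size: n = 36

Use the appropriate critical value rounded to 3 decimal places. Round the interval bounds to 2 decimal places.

The population standard deviation σ is known, so use a z-interval (standard normal critical value).

For 90% confidence, z* = 1.645 (from standard normal table)

Standard error: SE = σ/√n = 15/√36 = 2.500000

Margin of error: E = z* × SE = 1.645 × 2.500000 = 4.1125

Z-interval: x̄ ± E = 55 ± 4.1125 = (50.8875, 59.1125)

Rounded to 2 decimal places:

(50.89, 59.11)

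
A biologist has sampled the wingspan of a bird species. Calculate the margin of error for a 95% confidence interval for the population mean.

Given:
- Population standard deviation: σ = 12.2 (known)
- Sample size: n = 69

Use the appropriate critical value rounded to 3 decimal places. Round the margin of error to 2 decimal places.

The population standard deviation σ is known, so use the z-interval margin of error formula.

For 95% confidence, z* = 1.96 (from standard normal table)

Margin of error formula for z-interval: E = z* × σ/√n

E = 1.96 × 12.2/√69
  = 1.96 × 1.468707
  = 2.8787

Rounded to 2 decimal places:

2.88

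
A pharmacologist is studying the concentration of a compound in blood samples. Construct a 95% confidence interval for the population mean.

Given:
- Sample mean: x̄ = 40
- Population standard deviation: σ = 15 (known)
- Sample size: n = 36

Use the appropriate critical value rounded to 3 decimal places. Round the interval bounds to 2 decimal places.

The population standard deviation σ is known, so use a z-interval (standard normal critical value).

For 95% confidence, z* = 1.96 (from standard normal table)

Standard error: SE = σ/√n = 15/√36 = 2.500000

Margin of error: E = z* × SE = 1.96 × 2.500000 = 4.9000

Z-interval: x̄ ± E = 40 ± 4.9000 = (35.1000, 44.9000)

Rounded to 2 decimal places:

(35.10, 44.90)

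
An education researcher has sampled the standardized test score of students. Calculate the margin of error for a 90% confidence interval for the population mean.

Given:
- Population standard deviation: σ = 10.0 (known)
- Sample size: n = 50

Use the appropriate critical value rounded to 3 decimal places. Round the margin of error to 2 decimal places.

The population standard deviation σ is known, so use the z-interval margin of error formula.

For 90% confidence, z* = 1.645 (from standard normal table)

Margin of error formula for z-interval: E = z* × σ/√n

E = 1.645 × 10.0/√50
  = 1.645 × 1.414214
  = 2.3264

Rounded to 2 decimal places:

2.33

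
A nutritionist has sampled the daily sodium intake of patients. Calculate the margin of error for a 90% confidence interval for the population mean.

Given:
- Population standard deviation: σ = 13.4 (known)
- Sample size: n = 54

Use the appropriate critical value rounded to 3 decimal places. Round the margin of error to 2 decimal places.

The population standard deviation σ is known, so use the z-interval margin of error formula.

For 90% confidence, z* = 1.645 (from standard normal table)

Margin of error formula for z-interval: E = z* × σ/√n

E = 1.645 × 13.4/√54
  = 1.645 × 1.823509
  = 2.9997

Rounded to 2 decimal places:

3.00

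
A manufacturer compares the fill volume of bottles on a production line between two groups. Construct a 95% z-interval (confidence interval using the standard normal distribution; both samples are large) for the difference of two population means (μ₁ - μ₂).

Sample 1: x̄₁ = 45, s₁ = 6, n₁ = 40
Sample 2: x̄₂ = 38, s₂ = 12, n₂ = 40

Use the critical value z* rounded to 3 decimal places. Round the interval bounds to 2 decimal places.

Both samples are large (n₁ = 40 ≥ 30, n₂ = 40 ≥ 30), so a z-interval for the difference of means applies.

Point estimate: x̄₁ - x̄₂ = 45 - 38 = 7

Standard error: SE = √(s₁²/n₁ + s₂²/n₂)
= √(6²/40 + 12²/40)
= √(0.900000 + 3.600000)
= 2.121320

For 95% confidence, z* = 1.96 (from standard normal table)
Margin of error: E = z* × SE = 1.96 × 2.121320 = 4.1578

Z-interval: (x̄₁ - x̄₂) ± E = 7 ± 4.1578 = (2.8422, 11.1578)

Rounded to 2 decimal places:

(2.84, 11.16)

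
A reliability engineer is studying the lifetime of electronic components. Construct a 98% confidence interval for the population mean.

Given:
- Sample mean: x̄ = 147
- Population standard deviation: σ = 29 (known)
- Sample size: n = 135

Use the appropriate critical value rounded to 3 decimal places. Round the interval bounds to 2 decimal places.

The population standard deviation σ is known, so use a z-interval (standard normal critical value).

For 98% confidence, z* = 2.326 (from standard normal table)

Standard error: SE = σ/√n = 29/√135 = 2.495923

Margin of error: E = z* × SE = 2.326 × 2.495923 = 5.8055

Z-interval: x̄ ± E = 147 ± 5.8055 = (141.1945, 152.8055)

Rounded to 2 decimal places:

(141.19, 152.81)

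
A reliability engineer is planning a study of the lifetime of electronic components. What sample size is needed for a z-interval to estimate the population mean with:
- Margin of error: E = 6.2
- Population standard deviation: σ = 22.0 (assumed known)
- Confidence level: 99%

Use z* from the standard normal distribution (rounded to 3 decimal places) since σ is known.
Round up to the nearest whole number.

Using z* since population σ is known (z-interval formula).

For 99% confidence, z* = 2.576 (from standard normal table)

Sample size formula for z-interval: n = (z*σ/E)²

n = (2.576 × 22.0 / 6.2)²
  = (9.140645)²
  = 83.5514

Round up to the nearest whole number: n = 84

84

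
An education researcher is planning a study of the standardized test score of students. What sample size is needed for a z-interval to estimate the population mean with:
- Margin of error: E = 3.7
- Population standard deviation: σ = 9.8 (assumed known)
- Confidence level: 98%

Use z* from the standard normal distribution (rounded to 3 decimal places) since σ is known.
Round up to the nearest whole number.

Using z* since population σ is known (z-interval formula).

For 98% confidence, z* = 2.326 (from standard normal table)

Sample size formula for z-interval: n = (z*σ/E)²

n = (2.326 × 9.8 / 3.7)²
  = (6.160757)²
  = 37.9549

Round up to the nearest whole number: n = 38

38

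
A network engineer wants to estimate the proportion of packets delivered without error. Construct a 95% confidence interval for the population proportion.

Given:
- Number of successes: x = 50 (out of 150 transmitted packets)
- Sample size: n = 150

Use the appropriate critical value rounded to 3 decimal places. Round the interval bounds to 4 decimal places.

Sample proportion: p̂ = 50/150 = 0.333333

Check conditions for normal approximation:
  np̂ = 50 ≥ 10 ✓
  n(1-p̂) = 100 ≥ 10 ✓

The sample is large enough, so use a z-interval (normal approximation) for the proportion.

For 95% confidence, z* = 1.96 (from standard normal table)

Standard error: SE = √(p̂(1-p̂)/n) = √(0.333333×0.666667/150) = 0.03849002

Margin of error: E = z* × SE = 1.96 × 0.03849002 = 0.075440

Z-interval: p̂ ± E = 0.333333 ± 0.075440 = (0.257893, 0.408774)

Rounded to 4 decimal places:

(0.2579, 0.4088)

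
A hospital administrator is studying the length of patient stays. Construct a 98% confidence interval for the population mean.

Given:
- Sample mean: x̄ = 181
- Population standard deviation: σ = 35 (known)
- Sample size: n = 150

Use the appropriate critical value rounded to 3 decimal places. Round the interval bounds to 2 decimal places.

The population standard deviation σ is known, so use a z-interval (standard normal critical value).

For 98% confidence, z* = 2.326 (from standard normal table)

Standard error: SE = σ/√n = 35/√150 = 2.857738

Margin of error: E = z* × SE = 2.326 × 2.857738 = 6.6471

Z-interval: x̄ ± E = 181 ± 6.6471 = (174.3529, 187.6471)

Rounded to 2 decimal places:

(174.35, 187.65)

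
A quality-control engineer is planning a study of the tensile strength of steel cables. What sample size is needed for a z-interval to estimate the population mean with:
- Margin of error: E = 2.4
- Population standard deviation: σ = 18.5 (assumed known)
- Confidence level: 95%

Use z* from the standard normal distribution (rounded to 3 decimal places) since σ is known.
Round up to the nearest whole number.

Using z* since population σ is known (z-interval formula).

For 95% confidence, z* = 1.96 (from standard normal table)

Sample size formula for z-interval: n = (z*σ/E)²

n = (1.96 × 18.5 / 2.4)²
  = (15.108333)²
  = 228.2617

Round up to the nearest whole number: n = 229

229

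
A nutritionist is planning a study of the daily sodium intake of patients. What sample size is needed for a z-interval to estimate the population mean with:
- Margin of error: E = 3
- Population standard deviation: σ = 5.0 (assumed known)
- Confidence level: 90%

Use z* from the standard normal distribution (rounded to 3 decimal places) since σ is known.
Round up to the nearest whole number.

Using z* since population σ is known (z-interval formula).

For 90% confidence, z* = 1.645 (from standard normal table)

Sample size formula for z-interval: n = (z*σ/E)²

n = (1.645 × 5.0 / 3)²
  = (2.741667)²
  = 7.5167

Round up to the nearest whole number: n = 8

8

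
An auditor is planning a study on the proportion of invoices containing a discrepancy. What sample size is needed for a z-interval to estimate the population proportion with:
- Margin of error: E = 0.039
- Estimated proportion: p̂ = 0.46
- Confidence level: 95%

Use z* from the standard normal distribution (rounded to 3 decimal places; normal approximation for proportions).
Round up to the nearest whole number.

Using z* for proportion z-interval (normal approximation).

For 95% confidence, z* = 1.96 (from standard normal table)

Sample size formula for proportion z-interval: n = z*²p̂(1-p̂)/E²

n = 1.96² × 0.46 × 0.54 / 0.039²
  = 3.8416 × 0.2484 / 0.001521
  = 627.3856

Round up to the nearest whole number: n = 628

628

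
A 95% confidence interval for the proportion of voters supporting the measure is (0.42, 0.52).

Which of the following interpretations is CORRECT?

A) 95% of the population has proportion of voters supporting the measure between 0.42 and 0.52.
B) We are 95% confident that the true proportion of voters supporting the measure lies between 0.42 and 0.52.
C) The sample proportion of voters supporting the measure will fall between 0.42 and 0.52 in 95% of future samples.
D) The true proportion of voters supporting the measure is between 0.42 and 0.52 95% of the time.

A confidence interval represents our confidence in the procedure, not a probability statement about the parameter.

Key concept: If we repeated this sampling process many times and computed a 95% CI each time, about 95% of those intervals would contain the true population parameter.

For this specific interval (0.42, 0.52):
- Midpoint (point estimate): 0.47
- Margin of error: 0.05

The correct interpretation is the one stating confidence that the true parameter lies in the interval — option B.

B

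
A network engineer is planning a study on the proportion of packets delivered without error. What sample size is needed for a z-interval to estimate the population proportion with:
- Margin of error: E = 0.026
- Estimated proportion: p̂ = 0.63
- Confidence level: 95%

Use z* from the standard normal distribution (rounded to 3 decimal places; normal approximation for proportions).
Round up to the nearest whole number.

Using z* for proportion z-interval (normal approximation).

For 95% confidence, z* = 1.96 (from standard normal table)

Sample size formula for proportion z-interval: n = z*²p̂(1-p̂)/E²

n = 1.96² × 0.63 × 0.37 / 0.026²
  = 3.8416 × 0.2331 / 0.000676
  = 1324.6701

Round up to the nearest whole number: n = 1325

1325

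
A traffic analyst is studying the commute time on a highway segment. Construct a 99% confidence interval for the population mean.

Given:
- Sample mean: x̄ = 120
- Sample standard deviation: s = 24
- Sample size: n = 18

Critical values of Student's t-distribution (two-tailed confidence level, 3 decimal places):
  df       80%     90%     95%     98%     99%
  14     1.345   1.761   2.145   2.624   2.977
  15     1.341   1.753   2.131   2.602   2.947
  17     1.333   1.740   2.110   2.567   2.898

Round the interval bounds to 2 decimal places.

The population standard deviation σ is unknown (only the sample standard deviation s is given), so use a t-interval with df = n - 1 = 18 - 1 = 17.

For 99% confidence with df = 17, t* = 2.898 (from t-table)

Standard error: SE = s/√n = 24/√18 = 5.656854

Margin of error: E = t* × SE = 2.898 × 5.656854 = 16.3936

T-interval: x̄ ± E = 120 ± 16.3936 = (103.6064, 136.3936)

Rounded to 2 decimal places:

(103.61, 136.39)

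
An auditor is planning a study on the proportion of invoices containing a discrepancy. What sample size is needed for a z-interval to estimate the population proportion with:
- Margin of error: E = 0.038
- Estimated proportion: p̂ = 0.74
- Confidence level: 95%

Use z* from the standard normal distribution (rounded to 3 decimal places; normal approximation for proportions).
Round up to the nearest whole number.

Using z* for proportion z-interval (normal approximation).

For 95% confidence, z* = 1.96 (from standard normal table)

Sample size formula for proportion z-interval: n = z*²p̂(1-p̂)/E²

n = 1.96² × 0.74 × 0.26 / 0.038²
  = 3.8416 × 0.1924 / 0.001444
  = 511.8586

Round up to the nearest whole number: n = 512

512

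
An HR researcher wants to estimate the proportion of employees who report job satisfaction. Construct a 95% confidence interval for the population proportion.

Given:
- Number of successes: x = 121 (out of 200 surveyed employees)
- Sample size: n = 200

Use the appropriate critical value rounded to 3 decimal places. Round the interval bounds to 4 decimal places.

Sample proportion: p̂ = 121/200 = 0.605000

Check conditions for normal approximation:
  np̂ = 121 ≥ 10 ✓
  n(1-p̂) = 79 ≥ 10 ✓

The sample is large enough, so use a z-interval (normal approximation) for the proportion.

For 95% confidence, z* = 1.96 (from standard normal table)

Standard error: SE = √(p̂(1-p̂)/n) = √(0.605000×0.395000/200) = 0.03456696

Margin of error: E = z* × SE = 1.96 × 0.03456696 = 0.067751

Z-interval: p̂ ± E = 0.605000 ± 0.067751 = (0.537249, 0.672751)

Rounded to 4 decimal places:

(0.5372, 0.6728)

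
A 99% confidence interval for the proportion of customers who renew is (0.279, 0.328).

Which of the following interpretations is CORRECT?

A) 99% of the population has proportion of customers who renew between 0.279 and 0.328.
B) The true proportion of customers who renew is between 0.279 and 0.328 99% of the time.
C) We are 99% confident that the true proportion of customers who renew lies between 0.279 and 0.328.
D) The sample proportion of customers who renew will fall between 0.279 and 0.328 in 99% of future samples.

A confidence interval represents our confidence in the procedure, not a probability statement about the parameter.

Key concept: If we repeated this sampling process many times and computed a 99% CI each time, about 99% of those intervals would contain the true population parameter.

For this specific interval (0.279, 0.328):
- Midpoint (point estimate): 0.3035
- Margin of error: 0.0245

The correct interpretation is the one stating confidence that the true parameter lies in the interval — option C.

C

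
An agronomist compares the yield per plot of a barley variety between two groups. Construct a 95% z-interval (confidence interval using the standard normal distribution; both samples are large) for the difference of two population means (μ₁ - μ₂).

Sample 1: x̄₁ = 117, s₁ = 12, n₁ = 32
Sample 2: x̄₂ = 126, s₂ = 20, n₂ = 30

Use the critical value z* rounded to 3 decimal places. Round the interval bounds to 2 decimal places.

Both samples are large (n₁ = 32 ≥ 30, n₂ = 30 ≥ 30), so a z-interval for the difference of means applies.

Point estimate: x̄₁ - x̄₂ = 117 - 126 = -9

Standard error: SE = √(s₁²/n₁ + s₂²/n₂)
= √(12²/32 + 20²/30)
= √(4.500000 + 13.333333)
= 4.222953

For 95% confidence, z* = 1.96 (from standard normal table)
Margin of error: E = z* × SE = 1.96 × 4.222953 = 8.2770

Z-interval: (x̄₁ - x̄₂) ± E = -9 ± 8.2770 = (-17.2770, -0.7230)

Rounded to 2 decimal places:

(-17.28, -0.72)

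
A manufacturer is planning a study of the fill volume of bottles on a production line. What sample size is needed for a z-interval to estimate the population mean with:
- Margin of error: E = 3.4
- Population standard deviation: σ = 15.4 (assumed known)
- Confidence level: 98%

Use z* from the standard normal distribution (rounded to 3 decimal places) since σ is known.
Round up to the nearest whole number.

Using z* since population σ is known (z-interval formula).

For 98% confidence, z* = 2.326 (from standard normal table)

Sample size formula for z-interval: n = (z*σ/E)²

n = (2.326 × 15.4 / 3.4)²
  = (10.535412)²
  = 110.9949

Round up to the nearest whole number: n = 111

111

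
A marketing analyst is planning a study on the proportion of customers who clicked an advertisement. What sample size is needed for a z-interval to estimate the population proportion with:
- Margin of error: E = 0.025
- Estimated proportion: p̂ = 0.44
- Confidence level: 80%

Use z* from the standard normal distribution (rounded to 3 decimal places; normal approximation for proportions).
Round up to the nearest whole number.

Using z* for proportion z-interval (normal approximation).

For 80% confidence, z* = 1.282 (from standard normal table)

Sample size formula for proportion z-interval: n = z*²p̂(1-p̂)/E²

n = 1.282² × 0.44 × 0.56 / 0.025²
  = 1.643524 × 0.2464 / 0.000625
  = 647.9429

Round up to the nearest whole number: n = 648

648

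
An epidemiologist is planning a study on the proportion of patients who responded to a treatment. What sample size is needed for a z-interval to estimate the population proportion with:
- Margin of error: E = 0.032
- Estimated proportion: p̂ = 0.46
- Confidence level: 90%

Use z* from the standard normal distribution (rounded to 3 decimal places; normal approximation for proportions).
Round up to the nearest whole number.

Using z* for proportion z-interval (normal approximation).

For 90% confidence, z* = 1.645 (from standard normal table)

Sample size formula for proportion z-interval: n = z*²p̂(1-p̂)/E²

n = 1.645² × 0.46 × 0.54 / 0.032²
  = 2.706025 × 0.2484 / 0.001024
  = 656.4225

Round up to the nearest whole number: n = 657

657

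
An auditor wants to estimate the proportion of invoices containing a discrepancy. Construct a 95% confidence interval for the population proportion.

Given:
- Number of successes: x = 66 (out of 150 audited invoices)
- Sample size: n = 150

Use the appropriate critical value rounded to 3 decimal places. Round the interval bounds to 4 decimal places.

Sample proportion: p̂ = 66/150 = 0.440000

Check conditions for normal approximation:
  np̂ = 66 ≥ 10 ✓
  n(1-p̂) = 84 ≥ 10 ✓

The sample is large enough, so use a z-interval (normal approximation) for the proportion.

For 95% confidence, z* = 1.96 (from standard normal table)

Standard error: SE = √(p̂(1-p̂)/n) = √(0.440000×0.560000/150) = 0.04052982

Margin of error: E = z* × SE = 1.96 × 0.04052982 = 0.079438

Z-interval: p̂ ± E = 0.440000 ± 0.079438 = (0.360562, 0.519438)

Rounded to 4 decimal places:

(0.3606, 0.5194)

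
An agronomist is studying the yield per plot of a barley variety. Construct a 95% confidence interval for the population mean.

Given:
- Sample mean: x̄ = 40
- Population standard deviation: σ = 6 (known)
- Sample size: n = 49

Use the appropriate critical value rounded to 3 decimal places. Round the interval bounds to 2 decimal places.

The population standard deviation σ is known, so use a z-interval (standard normal critical value).

For 95% confidence, z* = 1.96 (from standard normal table)

Standard error: SE = σ/√n = 6/√49 = 0.857143

Margin of error: E = z* × SE = 1.96 × 0.857143 = 1.6800

Z-interval: x̄ ± E = 40 ± 1.6800 = (38.3200, 41.6800)

Rounded to 2 decimal places:

(38.32, 41.68)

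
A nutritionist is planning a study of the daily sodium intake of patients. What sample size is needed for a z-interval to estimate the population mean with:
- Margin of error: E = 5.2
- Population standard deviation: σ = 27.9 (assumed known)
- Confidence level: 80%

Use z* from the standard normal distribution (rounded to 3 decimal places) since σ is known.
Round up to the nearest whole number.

Using z* since population σ is known (z-interval formula).

For 80% confidence, z* = 1.282 (from standard normal table)

Sample size formula for z-interval: n = (z*σ/E)²

n = (1.282 × 27.9 / 5.2)²
  = (6.878423)²
  = 47.3127

Round up to the nearest whole number: n = 48

48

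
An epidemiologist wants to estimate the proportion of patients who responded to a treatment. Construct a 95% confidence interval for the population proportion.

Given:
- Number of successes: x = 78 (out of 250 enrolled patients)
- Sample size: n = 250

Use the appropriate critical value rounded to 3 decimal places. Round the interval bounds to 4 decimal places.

Sample proportion: p̂ = 78/250 = 0.312000

Check conditions for normal approximation:
  np̂ = 78 ≥ 10 ✓
  n(1-p̂) = 172 ≥ 10 ✓

The sample is large enough, so use a z-interval (normal approximation) for the proportion.

For 95% confidence, z* = 1.96 (from standard normal table)

Standard error: SE = √(p̂(1-p̂)/n) = √(0.312000×0.688000/250) = 0.02930229

Margin of error: E = z* × SE = 1.96 × 0.02930229 = 0.057432

Z-interval: p̂ ± E = 0.312000 ± 0.057432 = (0.254568, 0.369432)

Rounded to 4 decimal places:

(0.2546, 0.3694)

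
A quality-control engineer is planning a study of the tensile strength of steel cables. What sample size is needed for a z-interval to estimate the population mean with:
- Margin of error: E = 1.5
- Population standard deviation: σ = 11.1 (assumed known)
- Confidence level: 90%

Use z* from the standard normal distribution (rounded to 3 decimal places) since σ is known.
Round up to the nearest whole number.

Using z* since population σ is known (z-interval formula).

For 90% confidence, z* = 1.645 (from standard normal table)

Sample size formula for z-interval: n = (z*σ/E)²

n = (1.645 × 11.1 / 1.5)²
  = (12.173000)²
  = 148.1819

Round up to the nearest whole number: n = 149

149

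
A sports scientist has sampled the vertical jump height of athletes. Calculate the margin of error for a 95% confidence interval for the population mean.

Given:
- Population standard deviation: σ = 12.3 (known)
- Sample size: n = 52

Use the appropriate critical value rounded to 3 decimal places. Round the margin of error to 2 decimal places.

The population standard deviation σ is known, so use the z-interval margin of error formula.

For 95% confidence, z* = 1.96 (from standard normal table)

Margin of error formula for z-interval: E = z* × σ/√n

E = 1.96 × 12.3/√52
  = 1.96 × 1.705703
  = 3.3432

Rounded to 2 decimal places:

3.34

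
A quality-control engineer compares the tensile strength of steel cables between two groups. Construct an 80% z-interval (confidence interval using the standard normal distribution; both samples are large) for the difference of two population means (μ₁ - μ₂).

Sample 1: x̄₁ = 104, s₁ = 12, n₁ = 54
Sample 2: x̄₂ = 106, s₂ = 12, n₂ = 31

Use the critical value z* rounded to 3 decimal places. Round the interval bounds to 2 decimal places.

Both samples are large (n₁ = 54 ≥ 30, n₂ = 31 ≥ 30), so a z-interval for the difference of means applies.

Point estimate: x̄₁ - x̄₂ = 104 - 106 = -2

Standard error: SE = √(s₁²/n₁ + s₂²/n₂)
= √(12²/54 + 12²/31)
= √(2.666667 + 4.645161)
= 2.704039

For 80% confidence, z* = 1.282 (from standard normal table)
Margin of error: E = z* × SE = 1.282 × 2.704039 = 3.4666

Z-interval: (x̄₁ - x̄₂) ± E = -2 ± 3.4666 = (-5.4666, 1.4666)

Rounded to 2 decimal places:

(-5.47, 1.47)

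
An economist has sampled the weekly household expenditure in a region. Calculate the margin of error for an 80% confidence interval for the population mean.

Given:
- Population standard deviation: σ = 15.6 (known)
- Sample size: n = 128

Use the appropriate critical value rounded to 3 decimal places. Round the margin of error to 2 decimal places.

The population standard deviation σ is known, so use the z-interval margin of error formula.

For 80% confidence, z* = 1.282 (from standard normal table)

Margin of error formula for z-interval: E = z* × σ/√n

E = 1.282 × 15.6/√128
  = 1.282 × 1.378858
  = 1.7677

Rounded to 2 decimal places:

1.77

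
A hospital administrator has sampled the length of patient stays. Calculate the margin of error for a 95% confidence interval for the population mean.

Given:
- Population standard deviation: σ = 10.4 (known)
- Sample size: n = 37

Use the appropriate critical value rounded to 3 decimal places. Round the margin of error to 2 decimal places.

The population standard deviation σ is known, so use the z-interval margin of error formula.

For 95% confidence, z* = 1.96 (from standard normal table)

Margin of error formula for z-interval: E = z* × σ/√n

E = 1.96 × 10.4/√37
  = 1.96 × 1.709749
  = 3.3511

Rounded to 2 decimal places:

3.35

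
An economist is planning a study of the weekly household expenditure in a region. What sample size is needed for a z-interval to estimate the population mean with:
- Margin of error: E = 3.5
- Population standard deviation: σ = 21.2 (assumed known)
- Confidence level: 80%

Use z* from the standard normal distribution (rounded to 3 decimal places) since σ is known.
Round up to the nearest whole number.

Using z* since population σ is known (z-interval formula).

For 80% confidence, z* = 1.282 (from standard normal table)

Sample size formula for z-interval: n = (z*σ/E)²

n = (1.282 × 21.2 / 3.5)²
  = (7.765257)²
  = 60.2992

Round up to the nearest whole number: n = 61

61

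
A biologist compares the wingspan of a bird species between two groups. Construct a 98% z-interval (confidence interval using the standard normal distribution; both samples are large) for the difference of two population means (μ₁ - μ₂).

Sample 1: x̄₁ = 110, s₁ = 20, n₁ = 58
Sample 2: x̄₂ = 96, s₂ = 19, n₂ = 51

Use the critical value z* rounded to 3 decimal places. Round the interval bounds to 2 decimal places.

Both samples are large (n₁ = 58 ≥ 30, n₂ = 51 ≥ 30), so a z-interval for the difference of means applies.

Point estimate: x̄₁ - x̄₂ = 110 - 96 = 14

Standard error: SE = √(s₁²/n₁ + s₂²/n₂)
= √(20²/58 + 19²/51)
= √(6.896552 + 7.078431)
= 3.738313

For 98% confidence, z* = 2.326 (from standard normal table)
Margin of error: E = z* × SE = 2.326 × 3.738313 = 8.6953

Z-interval: (x̄₁ - x̄₂) ± E = 14 ± 8.6953 = (5.3047, 22.6953)

Rounded to 2 decimal places:

(5.30, 22.70)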